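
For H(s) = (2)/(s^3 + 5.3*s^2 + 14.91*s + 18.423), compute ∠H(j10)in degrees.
Substitute s = j*10: H(j10) = -0.00103795 + 0.00172642j.
∠H(j10) = atan2(Im, Re) = atan2(0.00172642, -0.00103795) = 121.02° (principal value).
Summing the individual angle contributions Σ∠(j10 − zᵢ) − Σ∠(j10 − pₖ) over the 0 zero(s) and 3 pole(s), each followed continuously from ω = 0 (DC phase referenced to (−180°, 180°]), gives -238.98°, i.e. the principal value - 360°. Continuous Bode phase = -238.98°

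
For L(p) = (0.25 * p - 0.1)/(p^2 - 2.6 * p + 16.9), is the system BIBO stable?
Denominator: p^2 - 2.6*p + 16.9. Poles: 1.3 + 3.9j, 1.3 - 3.9j. All Re(p)<0: No (unstable)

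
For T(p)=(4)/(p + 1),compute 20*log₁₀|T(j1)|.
Substitute p = j*1: T(j1) = 2 - 2j.
|T(j1)| = sqrt(Re² + Im²) = 2.828.
20*log₁₀(2.828) = 9.03 dB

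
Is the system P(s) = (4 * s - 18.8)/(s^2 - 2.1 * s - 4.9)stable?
Denominator: s^2 - 2.1*s - 4.9 = (s - 3.5)(s + 1.4). Poles: -1.4, 3.5. All Re(p)<0: No (unstable)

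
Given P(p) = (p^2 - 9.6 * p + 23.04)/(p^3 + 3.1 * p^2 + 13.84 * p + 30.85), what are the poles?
Set denominator = 0: p^3 + 3.1*p^2 + 13.84*p + 30.85 = (p + 2.5)(p^2 + 0.6*p + 12.34) = 0 → Poles: -0.3 + 3.5j, -0.3 - 3.5j, -2.5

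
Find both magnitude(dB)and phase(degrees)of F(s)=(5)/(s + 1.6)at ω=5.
Substitute s = j*5: F(j5) = 0.290276 - 0.907112j.
|F| = 20*log₁₀(sqrt(Re²+Im²)) = -0.42 dB.
∠F = atan2(Im, Re) = -72.26°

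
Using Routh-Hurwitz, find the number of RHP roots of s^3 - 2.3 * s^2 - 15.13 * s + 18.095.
Routh array:
s^3: [1, -15.13]; s^2: [-2.3, 18.095]; s^1: [-7.26261]; s^0: [18.095]
First column: [1, -2.3, -7.26261, 18.095]. Sign changes = RHP roots = 2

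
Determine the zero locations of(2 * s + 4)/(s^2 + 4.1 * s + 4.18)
Set numerator = 0: 2*s + 4 = 0 → Zeros: -2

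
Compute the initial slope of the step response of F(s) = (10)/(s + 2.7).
IVT: y'(0⁺) = lim_{s→∞} s²·Y(s) = lim_{s→∞} s·F(s).
deg(num) = 0, deg(den) = 1, relative degree = 1, so s·F(s) → (leading num)/(leading den) = 10/1 = 10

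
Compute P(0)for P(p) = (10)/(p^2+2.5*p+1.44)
DC gain = P(0) = num(0)/den(0) = 10/1.44 = 6.944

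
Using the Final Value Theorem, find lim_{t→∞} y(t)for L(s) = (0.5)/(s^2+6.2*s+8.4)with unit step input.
FVT: lim_{t→∞} y(t) = lim_{s→0} s*Y(s) where Y(s) = L(s)/s.
= lim_{s→0} L(s) = L(0) = num(0)/den(0) = 0.5/8.4 = 0.05952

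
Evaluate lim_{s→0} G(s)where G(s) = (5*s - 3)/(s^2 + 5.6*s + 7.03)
DC gain = G(0) = num(0)/den(0) = -3/7.03 = -0.4267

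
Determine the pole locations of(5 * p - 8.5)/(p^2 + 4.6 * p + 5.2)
Set denominator = 0: p^2 + 4.6*p + 5.2 = (p + 2)(p + 2.6) = 0 → Poles: -2, -2.6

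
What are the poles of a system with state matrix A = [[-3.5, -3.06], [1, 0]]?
Eigenvalues solve det(λI - A) = 0.
Characteristic polynomial: λ^2 + 3.5*λ + 3.06 = 0.
Factor: (λ + 1.7)(λ + 1.8) = 0.
Roots: -1.7, -1.8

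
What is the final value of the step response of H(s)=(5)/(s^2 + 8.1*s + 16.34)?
FVT: lim_{t→∞} y(t) = lim_{s→0} s*Y(s) where Y(s) = H(s)/s.
= lim_{s→0} H(s) = H(0) = num(0)/den(0) = 5/16.34 = 0.306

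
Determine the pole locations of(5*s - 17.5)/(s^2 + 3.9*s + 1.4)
Set denominator = 0: s^2 + 3.9*s + 1.4 = (s + 0.4)(s + 3.5) = 0 → Poles: -0.4, -3.5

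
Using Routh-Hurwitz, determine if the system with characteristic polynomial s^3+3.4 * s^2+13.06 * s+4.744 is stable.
Routh array:
s^3: [1, 13.06]; s^2: [3.4, 4.744]; s^1: [11.6647]; s^0: [4.744]
First column: [1, 3.4, 11.6647, 4.744]. Sign changes = 0.
Yes, stable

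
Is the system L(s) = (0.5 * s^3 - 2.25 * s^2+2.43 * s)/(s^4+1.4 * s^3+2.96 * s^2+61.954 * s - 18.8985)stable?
Denominator: s^4 + 1.4*s^3 + 2.96*s^2 + 61.954*s - 18.8985 = (s - 0.3)(s + 4.3)(s^2 - 2.6*s + 14.65). Poles: -4.3, 0.3, 1.3 + 3.6j, 1.3 - 3.6j. All Re(p)<0: No (unstable)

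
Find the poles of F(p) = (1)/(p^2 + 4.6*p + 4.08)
Set denominator = 0: p^2 + 4.6*p + 4.08 = (p + 1.2)(p + 3.4) = 0 → Poles: -1.2, -3.4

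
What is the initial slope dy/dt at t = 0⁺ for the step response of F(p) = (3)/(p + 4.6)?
IVT: y'(0⁺) = lim_{p→∞} p²·Y(p) = lim_{p→∞} p·F(p).
deg(num) = 0, deg(den) = 1, relative degree = 1, so p·F(p) → (leading num)/(leading den) = 3/1 = 3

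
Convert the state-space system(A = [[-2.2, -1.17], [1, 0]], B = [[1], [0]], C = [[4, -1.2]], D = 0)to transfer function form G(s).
G(s) = C(sI - A)⁻¹B + D.
Characteristic polynomial det(sI - A) = s^2 + 2.2*s + 1.17.
Numerator from C·adj(sI-A)·B + D·det(sI-A) = 4*s - 1.2.
G(s) = (4*s - 1.2)/(s^2 + 2.2*s + 1.17)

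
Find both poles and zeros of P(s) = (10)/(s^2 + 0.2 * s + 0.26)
Set denominator = 0: s^2 + 0.2*s + 0.26 = 0 → Poles: -0.1 + 0.5j, -0.1 - 0.5j
Numerator is a nonzero constant (10) → Zeros: none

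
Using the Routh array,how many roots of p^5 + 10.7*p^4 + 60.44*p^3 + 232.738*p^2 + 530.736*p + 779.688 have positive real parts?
Routh array:
p^5: [1, 60.44, 530.736]; p^4: [10.7, 232.738, 779.688]; p^3: [38.6888, 457.868]; p^2: [106.107, 779.688]; p^1: [173.579]; p^0: [779.688]
First column: [1, 10.7, 38.6888, 106.107, 173.579, 779.688]. Sign changes = RHP roots = 0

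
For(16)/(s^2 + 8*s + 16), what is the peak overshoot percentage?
Standard form: ωn²/(s²+2ζωn·s+ωn²) → ωn = 4, ζ = 1.
ζ ≥ 1, so the response is non-oscillatory: peak overshoot = 0%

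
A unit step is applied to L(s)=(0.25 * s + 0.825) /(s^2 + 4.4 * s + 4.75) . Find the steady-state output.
FVT: lim_{t→∞} y(t) = lim_{s→0} s*Y(s) where Y(s) = L(s)/s.
= lim_{s→0} L(s) = L(0) = num(0)/den(0) = 0.825/4.75 = 0.1737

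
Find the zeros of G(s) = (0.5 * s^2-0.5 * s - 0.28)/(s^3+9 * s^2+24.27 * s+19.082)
Set numerator = 0: 0.5*s^2 - 0.5*s - 0.28 = 0.5*(s + 0.4)(s - 1.4) = 0 → Zeros: -0.4, 1.4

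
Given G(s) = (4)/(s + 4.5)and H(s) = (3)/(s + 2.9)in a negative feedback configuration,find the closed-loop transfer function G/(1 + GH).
Closed-loop T = G/(1+GH).
Numerator: G_num * H_den = 4*s + 11.6.
Denominator: G_den * H_den + G_num * H_num = (s^2 + 7.4*s + 13.05) + (12) = s^2 + 7.4*s + 25.05.
T(s) = (4*s + 11.6)/(s^2 + 7.4*s + 25.05)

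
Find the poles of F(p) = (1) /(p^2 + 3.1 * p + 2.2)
Set denominator = 0: p^2 + 3.1*p + 2.2 = (p + 1.1)(p + 2) = 0 → Poles: -1.1, -2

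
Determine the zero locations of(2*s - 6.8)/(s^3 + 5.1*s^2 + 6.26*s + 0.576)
Set numerator = 0: 2*s - 6.8 = 0 → Zeros: 3.4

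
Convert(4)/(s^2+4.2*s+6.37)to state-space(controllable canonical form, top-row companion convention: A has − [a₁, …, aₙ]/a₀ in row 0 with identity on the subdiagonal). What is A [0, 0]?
Reachable canonical form for den = s^2 + 4.2*s + 6.37: top row of A = -[a₁,a₂,...,aₙ]/a₀, ones on the subdiagonal, zeros elsewhere.
A = [[-4.2, -6.37], [1, 0]].
A[0,0] = -4.2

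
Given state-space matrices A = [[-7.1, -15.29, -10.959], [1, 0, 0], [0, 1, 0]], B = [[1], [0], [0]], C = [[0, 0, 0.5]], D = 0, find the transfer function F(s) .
F(s) = C(sI - A)⁻¹B + D.
Characteristic polynomial det(sI - A) = s^3 + 7.1*s^2 + 15.29*s + 10.959.
Numerator from C·adj(sI-A)·B + D·det(sI-A) = 0.5.
F(s) = (0.5)/(s^3 + 7.1*s^2 + 15.29*s + 10.959)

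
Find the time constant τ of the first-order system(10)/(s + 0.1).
First-order system: τ = -1/pole. Pole = -0.1. τ = -1/(-0.1) = 10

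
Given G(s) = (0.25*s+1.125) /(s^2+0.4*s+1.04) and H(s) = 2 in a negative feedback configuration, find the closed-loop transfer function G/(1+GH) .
Closed-loop T = G/(1+GH).
Numerator: G_num * H_den = 0.25*s + 1.125.
Denominator: G_den * H_den + G_num * H_num = (s^2 + 0.4*s + 1.04) + (0.5*s + 2.25) = s^2 + 0.9*s + 3.29.
T(s) = (0.25*s + 1.125)/(s^2 + 0.9*s + 3.29)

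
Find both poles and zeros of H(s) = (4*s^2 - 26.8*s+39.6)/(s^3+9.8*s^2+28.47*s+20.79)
Set denominator = 0: s^3 + 9.8*s^2 + 28.47*s + 20.79 = (s + 1.1)(s + 4.2)(s + 4.5) = 0 → Poles: -1.1, -4.2, -4.5
Set numerator = 0: 4*s^2 - 26.8*s + 39.6 = 4*(s - 4.5)(s - 2.2) = 0 → Zeros: 2.2, 4.5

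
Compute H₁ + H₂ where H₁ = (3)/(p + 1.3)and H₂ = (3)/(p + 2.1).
Parallel: H = H₁ + H₂ = (n₁·d₂ + n₂·d₁)/(d₁·d₂).
n₁·d₂ = 3*p + 6.3. n₂·d₁ = 3*p + 3.9. Sum = 6*p + 10.2. d₁·d₂ = p^2 + 3.4*p + 2.73.
H(p) = (6*p + 10.2)/(p^2 + 3.4*p + 2.73)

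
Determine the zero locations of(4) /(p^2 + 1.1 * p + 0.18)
Numerator is a nonzero constant (4) → Zeros: none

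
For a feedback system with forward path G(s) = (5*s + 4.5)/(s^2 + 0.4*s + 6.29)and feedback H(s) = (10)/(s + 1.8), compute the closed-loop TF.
Closed-loop T = G/(1+GH).
Numerator: G_num * H_den = 5*s^2 + 13.5*s + 8.1.
Denominator: G_den * H_den + G_num * H_num = (s^3 + 2.2*s^2 + 7.01*s + 11.322) + (50*s + 45) = s^3 + 2.2*s^2 + 57.01*s + 56.322.
T(s) = (5*s^2 + 13.5*s + 8.1)/(s^3 + 2.2*s^2 + 57.01*s + 56.322)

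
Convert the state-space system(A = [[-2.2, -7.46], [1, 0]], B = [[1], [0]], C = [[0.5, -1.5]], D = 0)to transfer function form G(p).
G(p) = C(pI - A)⁻¹B + D.
Characteristic polynomial det(pI - A) = p^2 + 2.2*p + 7.46.
Numerator from C·adj(pI-A)·B + D·det(pI-A) = 0.5*p - 1.5.
G(p) = (0.5*p - 1.5)/(p^2 + 2.2*p + 7.46)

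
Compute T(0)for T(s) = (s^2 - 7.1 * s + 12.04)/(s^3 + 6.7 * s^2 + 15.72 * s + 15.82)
DC gain = T(0) = num(0)/den(0) = 12.04/15.82 = 0.7611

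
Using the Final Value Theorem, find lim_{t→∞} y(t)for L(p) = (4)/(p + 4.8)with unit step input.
FVT: lim_{t→∞} y(t) = lim_{p→0} p*Y(p) where Y(p) = L(p)/p.
= lim_{p→0} L(p) = L(0) = num(0)/den(0) = 4/4.8 = 0.8333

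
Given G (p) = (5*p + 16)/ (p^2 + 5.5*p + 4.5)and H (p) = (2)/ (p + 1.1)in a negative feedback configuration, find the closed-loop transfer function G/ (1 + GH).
Closed-loop T = G/(1+GH).
Numerator: G_num * H_den = 5*p^2 + 21.5*p + 17.6.
Denominator: G_den * H_den + G_num * H_num = (p^3 + 6.6*p^2 + 10.55*p + 4.95) + (10*p + 32) = p^3 + 6.6*p^2 + 20.55*p + 36.95.
T(p) = (5*p^2 + 21.5*p + 17.6)/(p^3 + 6.6*p^2 + 20.55*p + 36.95)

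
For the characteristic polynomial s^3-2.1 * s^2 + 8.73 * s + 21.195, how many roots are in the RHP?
s^3 - 2.1*s^2 + 8.73*s + 21.195 = (s + 1.5)(s^2 - 3.6*s + 14.13). Poles: -1.5, 1.8 + 3.3j, 1.8 - 3.3j. RHP poles (Re>0): 2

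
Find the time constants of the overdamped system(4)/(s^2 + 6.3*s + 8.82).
Overdamped: real poles at -4.2, -2.1. τ = -1/pole → τ₁ = 0.2381, τ₂ = 0.4762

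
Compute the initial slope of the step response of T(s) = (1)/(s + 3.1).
IVT: y'(0⁺) = lim_{s→∞} s²·Y(s) = lim_{s→∞} s·T(s).
deg(num) = 0, deg(den) = 1, relative degree = 1, so s·T(s) → (leading num)/(leading den) = 1/1 = 1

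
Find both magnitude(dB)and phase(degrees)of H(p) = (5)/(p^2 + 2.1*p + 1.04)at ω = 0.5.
Substitute p = j*0.5: H(j0.5) = 2.28773 - 3.04066j.
|H| = 20*log₁₀(sqrt(Re²+Im²)) = 11.61 dB.
∠H = atan2(Im, Re) = -53.04°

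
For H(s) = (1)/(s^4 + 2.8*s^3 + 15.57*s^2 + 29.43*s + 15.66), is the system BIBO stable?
Denominator: s^4 + 2.8*s^3 + 15.57*s^2 + 29.43*s + 15.66 = (s + 1.2)(s + 1)(s^2 + 0.6*s + 13.05). Poles: -0.3 + 3.6j, -0.3 - 3.6j, -1, -1.2. All Re(p)<0: Yes (stable)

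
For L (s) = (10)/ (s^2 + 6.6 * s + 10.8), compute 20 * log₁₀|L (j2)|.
Substitute s = j*2: L(j2) = 0.308418 - 0.598694j.
|L(j2)| = sqrt(Re² + Im²) = 0.6735.
20*log₁₀(0.6735) = -3.43 dB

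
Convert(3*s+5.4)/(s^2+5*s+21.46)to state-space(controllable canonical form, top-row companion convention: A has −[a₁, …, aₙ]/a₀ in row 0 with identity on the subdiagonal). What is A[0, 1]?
Reachable canonical form for den = s^2 + 5*s + 21.46: top row of A = -[a₁,a₂,...,aₙ]/a₀, ones on the subdiagonal, zeros elsewhere.
A = [[-5, -21.46], [1, 0]].
A[0,1] = -21.46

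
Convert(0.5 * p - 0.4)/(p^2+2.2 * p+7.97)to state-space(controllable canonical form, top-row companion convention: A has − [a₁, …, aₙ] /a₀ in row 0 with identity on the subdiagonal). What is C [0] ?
Reachable canonical form: C = numerator coefficients (right-aligned, zero-padded to length n).
num = 0.5*p - 0.4, C = [[0.5, -0.4]].
C[0] = 0.5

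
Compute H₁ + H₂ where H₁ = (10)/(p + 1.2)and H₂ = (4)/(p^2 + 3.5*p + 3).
Parallel: H = H₁ + H₂ = (n₁·d₂ + n₂·d₁)/(d₁·d₂).
n₁·d₂ = 10*p^2 + 35*p + 30. n₂·d₁ = 4*p + 4.8. Sum = 10*p^2 + 39*p + 34.8. d₁·d₂ = p^3 + 4.7*p^2 + 7.2*p + 3.6.
H(p) = (10*p^2 + 39*p + 34.8)/(p^3 + 4.7*p^2 + 7.2*p + 3.6)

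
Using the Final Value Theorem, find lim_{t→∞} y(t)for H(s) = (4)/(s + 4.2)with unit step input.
FVT: lim_{t→∞} y(t) = lim_{s→0} s*Y(s) where Y(s) = H(s)/s.
= lim_{s→0} H(s) = H(0) = num(0)/den(0) = 4/4.2 = 0.9524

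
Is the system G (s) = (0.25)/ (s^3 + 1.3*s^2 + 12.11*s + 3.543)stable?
Denominator: s^3 + 1.3*s^2 + 12.11*s + 3.543 = (s + 0.3)(s^2 + s + 11.81). Poles: -0.3, -0.5 + 3.4j, -0.5 - 3.4j. All Re(p)<0: Yes (stable)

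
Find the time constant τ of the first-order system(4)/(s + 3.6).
First-order system: τ = -1/pole. Pole = -3.6. τ = -1/(-3.6) = 0.2778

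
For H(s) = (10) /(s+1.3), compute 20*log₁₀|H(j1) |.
Substitute s = j*1: H(j1) = 4.83271 - 3.71747j.
|H(j1)| = sqrt(Re² + Im²) = 6.097.
20*log₁₀(6.097) = 15.70 dB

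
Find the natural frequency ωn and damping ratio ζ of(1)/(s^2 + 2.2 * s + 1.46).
Underdamped: complex pole -1.1 + 0.5j. ωn = |pole| = 1.208, ζ = -Re(pole)/ωn = 0.9104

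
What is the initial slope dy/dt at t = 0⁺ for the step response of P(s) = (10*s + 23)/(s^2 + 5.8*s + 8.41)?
IVT: y'(0⁺) = lim_{s→∞} s²·Y(s) = lim_{s→∞} s·P(s).
deg(num) = 1, deg(den) = 2, relative degree = 1, so s·P(s) → (leading num)/(leading den) = 10/1 = 10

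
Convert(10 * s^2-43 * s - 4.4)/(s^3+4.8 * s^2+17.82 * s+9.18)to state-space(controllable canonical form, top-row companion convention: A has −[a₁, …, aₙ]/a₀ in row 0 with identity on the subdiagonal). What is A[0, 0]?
Reachable canonical form for den = s^3 + 4.8*s^2 + 17.82*s + 9.18: top row of A = -[a₁,a₂,...,aₙ]/a₀, ones on the subdiagonal, zeros elsewhere.
A = [[-4.8, -17.82, -9.18], [1, 0, 0], [0, 1, 0]].
A[0,0] = -4.8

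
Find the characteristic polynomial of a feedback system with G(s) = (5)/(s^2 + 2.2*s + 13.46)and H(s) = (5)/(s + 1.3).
Characteristic poly = G_den * H_den + G_num * H_num = (s^3 + 3.5*s^2 + 16.32*s + 17.498) + (25) = s^3 + 3.5*s^2 + 16.32*s + 42.498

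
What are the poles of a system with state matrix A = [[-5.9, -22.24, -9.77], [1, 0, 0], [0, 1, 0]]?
Eigenvalues solve det(λI - A) = 0.
Characteristic polynomial: λ^3 + 5.9*λ^2 + 22.24*λ + 9.77 = 0.
Factor: (λ + 0.5)(λ^2 + 5.4*λ + 19.54) = 0.
Roots: -0.5, -2.7 + 3.5j, -2.7 - 3.5j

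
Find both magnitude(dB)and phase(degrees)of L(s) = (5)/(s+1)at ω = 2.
Substitute s = j*2: L(j2) = 1 - 2j.
|L| = 20*log₁₀(sqrt(Re²+Im²)) = 6.99 dB.
∠L = atan2(Im, Re) = -63.43°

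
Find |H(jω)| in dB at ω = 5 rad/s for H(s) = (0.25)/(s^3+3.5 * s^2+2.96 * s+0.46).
Substitute s = j*5: H(j5) = -0.00110345 + 0.00139706j.
|H(j5)| = sqrt(Re² + Im²) = 0.00178.
20*log₁₀(0.00178) = -54.99 dB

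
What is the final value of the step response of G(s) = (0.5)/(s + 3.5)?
FVT: lim_{t→∞} y(t) = lim_{s→0} s*Y(s) where Y(s) = G(s)/s.
= lim_{s→0} G(s) = G(0) = num(0)/den(0) = 0.5/3.5 = 0.1429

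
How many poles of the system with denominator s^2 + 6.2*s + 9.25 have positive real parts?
s^2 + 6.2*s + 9.25 = (s + 2.5)(s + 3.7). Poles: -2.5, -3.7. RHP poles (Re>0): 0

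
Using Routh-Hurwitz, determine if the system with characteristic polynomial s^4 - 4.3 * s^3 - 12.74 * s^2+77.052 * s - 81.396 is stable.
Routh array:
s^4: [1, -12.74, -81.396]; s^3: [-4.3, 77.052]; s^2: [5.17907, -81.396]; s^1: [9.47176]; s^0: [-81.396]
First column: [1, -4.3, 5.17907, 9.47176, -81.396]. Sign changes = 3.
No, unstable (3 RHP root(s))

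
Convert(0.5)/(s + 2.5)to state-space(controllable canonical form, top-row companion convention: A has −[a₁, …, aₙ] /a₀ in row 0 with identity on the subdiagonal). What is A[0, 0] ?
Reachable canonical form for den = s + 2.5: top row of A = -[a₁,a₂,...,aₙ]/a₀, ones on the subdiagonal, zeros elsewhere.
A = [[-2.5]].
A[0,0] = -2.5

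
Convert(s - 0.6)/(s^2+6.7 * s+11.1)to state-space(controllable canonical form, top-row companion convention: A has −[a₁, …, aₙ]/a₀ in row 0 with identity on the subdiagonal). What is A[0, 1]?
Reachable canonical form for den = s^2 + 6.7*s + 11.1: top row of A = -[a₁,a₂,...,aₙ]/a₀, ones on the subdiagonal, zeros elsewhere.
A = [[-6.7, -11.1], [1, 0]].
A[0,1] = -11.1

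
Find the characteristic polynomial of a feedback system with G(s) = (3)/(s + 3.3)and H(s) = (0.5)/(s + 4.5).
Characteristic poly = G_den * H_den + G_num * H_num = (s^2 + 7.8*s + 14.85) + (1.5) = s^2 + 7.8*s + 16.35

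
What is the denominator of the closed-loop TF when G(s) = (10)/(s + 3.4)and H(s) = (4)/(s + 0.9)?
Characteristic poly = G_den * H_den + G_num * H_num = (s^2 + 4.3*s + 3.06) + (40) = s^2 + 4.3*s + 43.06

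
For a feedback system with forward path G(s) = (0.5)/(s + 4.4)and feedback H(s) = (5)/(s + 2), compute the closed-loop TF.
Closed-loop T = G/(1+GH).
Numerator: G_num * H_den = 0.5*s + 1.
Denominator: G_den * H_den + G_num * H_num = (s^2 + 6.4*s + 8.8) + (2.5) = s^2 + 6.4*s + 11.3.
T(s) = (0.5*s + 1)/(s^2 + 6.4*s + 11.3)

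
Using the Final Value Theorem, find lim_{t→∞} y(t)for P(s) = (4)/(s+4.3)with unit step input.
FVT: lim_{t→∞} y(t) = lim_{s→0} s*Y(s) where Y(s) = P(s)/s.
= lim_{s→0} P(s) = P(0) = num(0)/den(0) = 4/4.3 = 0.9302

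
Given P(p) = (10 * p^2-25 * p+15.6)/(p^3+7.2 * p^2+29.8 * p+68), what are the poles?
Set denominator = 0: p^3 + 7.2*p^2 + 29.8*p + 68 = (p + 4)(p^2 + 3.2*p + 17) = 0 → Poles: -1.6 + 3.8j, -1.6 - 3.8j, -4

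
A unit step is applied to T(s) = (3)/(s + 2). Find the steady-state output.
FVT: lim_{t→∞} y(t) = lim_{s→0} s*Y(s) where Y(s) = T(s)/s.
= lim_{s→0} T(s) = T(0) = num(0)/den(0) = 3/2 = 1.5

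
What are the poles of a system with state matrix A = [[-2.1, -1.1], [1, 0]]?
Eigenvalues solve det(λI - A) = 0.
Characteristic polynomial: λ^2 + 2.1*λ + 1.1 = 0.
Factor: (λ + 1.1)(λ + 1) = 0.
Roots: -1, -1.1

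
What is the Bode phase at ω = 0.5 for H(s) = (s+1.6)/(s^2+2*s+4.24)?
Substitute s = j*0.5: H(j0.5) = 0.406853 + 0.023345j.
∠H(j0.5) = atan2(Im, Re) = atan2(0.023345, 0.406853) = 3.28°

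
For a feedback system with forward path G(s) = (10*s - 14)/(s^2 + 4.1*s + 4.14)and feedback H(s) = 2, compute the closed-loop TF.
Closed-loop T = G/(1+GH).
Numerator: G_num * H_den = 10*s - 14.
Denominator: G_den * H_den + G_num * H_num = (s^2 + 4.1*s + 4.14) + (20*s - 28) = s^2 + 24.1*s - 23.86.
T(s) = (10*s - 14)/(s^2 + 24.1*s - 23.86)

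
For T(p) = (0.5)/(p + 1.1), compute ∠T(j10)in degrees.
Substitute p = j*10: T(j10) = 0.00543425 - 0.0494022j.
∠T(j10) = atan2(Im, Re) = atan2(-0.0494022, 0.00543425) = -83.72°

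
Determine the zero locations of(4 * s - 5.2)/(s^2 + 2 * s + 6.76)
Set numerator = 0: 4*s - 5.2 = 0 → Zeros: 1.3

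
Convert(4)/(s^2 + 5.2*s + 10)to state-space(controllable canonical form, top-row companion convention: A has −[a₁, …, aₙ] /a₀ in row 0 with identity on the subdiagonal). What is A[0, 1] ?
Reachable canonical form for den = s^2 + 5.2*s + 10: top row of A = -[a₁,a₂,...,aₙ]/a₀, ones on the subdiagonal, zeros elsewhere.
A = [[-5.2, -10], [1, 0]].
A[0,1] = -10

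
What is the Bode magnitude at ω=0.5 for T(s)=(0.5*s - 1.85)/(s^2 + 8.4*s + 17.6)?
Substitute s = j*0.5: T(j0.5) = -0.0974307 + 0.0379947j.
|T(j0.5)| = sqrt(Re² + Im²) = 0.1046.
20*log₁₀(0.1046) = -19.61 dB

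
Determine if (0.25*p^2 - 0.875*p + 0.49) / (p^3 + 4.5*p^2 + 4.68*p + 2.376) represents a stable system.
Denominator: p^3 + 4.5*p^2 + 4.68*p + 2.376 = (p + 3.3)(p^2 + 1.2*p + 0.72). Poles: -0.6 + 0.6j, -0.6 - 0.6j, -3.3. All Re(p)<0: Yes (stable)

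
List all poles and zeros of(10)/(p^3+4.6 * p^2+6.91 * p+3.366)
Set denominator = 0: p^3 + 4.6*p^2 + 6.91*p + 3.366 = (p + 1.7)(p + 1.8)(p + 1.1) = 0 → Poles: -1.1, -1.7, -1.8
Numerator is a nonzero constant (10) → Zeros: none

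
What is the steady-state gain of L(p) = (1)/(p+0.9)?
DC gain = L(0) = num(0)/den(0) = 1/0.9 = 1.111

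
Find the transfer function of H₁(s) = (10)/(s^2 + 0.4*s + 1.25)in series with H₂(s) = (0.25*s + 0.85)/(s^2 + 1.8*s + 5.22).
Series: H = H₁ · H₂ = (n₁·n₂)/(d₁·d₂).
Num: n₁·n₂ = 2.5*s + 8.5. Den: d₁·d₂ = s^4 + 2.2*s^3 + 7.19*s^2 + 4.338*s + 6.525.
H(s) = (2.5*s + 8.5)/(s^4 + 2.2*s^3 + 7.19*s^2 + 4.338*s + 6.525)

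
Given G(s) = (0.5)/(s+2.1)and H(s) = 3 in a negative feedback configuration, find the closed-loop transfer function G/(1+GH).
Closed-loop T = G/(1+GH).
Numerator: G_num * H_den = 0.5.
Denominator: G_den * H_den + G_num * H_num = (s + 2.1) + (1.5) = s + 3.6.
T(s) = (0.5)/(s + 3.6)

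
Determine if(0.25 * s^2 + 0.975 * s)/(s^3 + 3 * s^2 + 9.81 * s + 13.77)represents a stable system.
Denominator: s^3 + 3*s^2 + 9.81*s + 13.77 = (s + 1.8)(s^2 + 1.2*s + 7.65). Poles: -0.6 + 2.7j, -0.6 - 2.7j, -1.8. All Re(p)<0: Yes (stable)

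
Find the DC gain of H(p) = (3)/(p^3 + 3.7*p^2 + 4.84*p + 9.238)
DC gain = H(0) = num(0)/den(0) = 3/9.238 = 0.3247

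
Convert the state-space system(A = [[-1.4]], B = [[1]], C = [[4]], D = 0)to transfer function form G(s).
G(s) = C(sI - A)⁻¹B + D.
Characteristic polynomial det(sI - A) = s + 1.4.
Numerator from C·adj(sI-A)·B + D·det(sI-A) = 4.
G(s) = (4)/(s + 1.4)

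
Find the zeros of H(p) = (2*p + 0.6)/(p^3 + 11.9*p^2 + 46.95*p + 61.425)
Set numerator = 0: 2*p + 0.6 = 0 → Zeros: -0.3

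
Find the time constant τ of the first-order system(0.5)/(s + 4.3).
First-order system: τ = -1/pole. Pole = -4.3. τ = -1/(-4.3) = 0.2326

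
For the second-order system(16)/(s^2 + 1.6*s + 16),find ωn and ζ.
Standard form: ωn²/(s²+2ζωn·s+ωn²).
const=16=ωn² → ωn=4, s coeff=1.6=2ζωn → ζ=0.2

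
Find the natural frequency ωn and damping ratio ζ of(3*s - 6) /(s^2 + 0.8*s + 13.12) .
Underdamped: complex pole -0.4 + 3.6j. ωn = |pole| = 3.622, ζ = -Re(pole)/ωn = 0.1104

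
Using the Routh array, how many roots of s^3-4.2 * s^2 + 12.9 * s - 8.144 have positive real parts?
Routh array:
s^3: [1, 12.9]; s^2: [-4.2, -8.144]; s^1: [10.961]; s^0: [-8.144]
First column: [1, -4.2, 10.961, -8.144]. Sign changes = RHP roots = 3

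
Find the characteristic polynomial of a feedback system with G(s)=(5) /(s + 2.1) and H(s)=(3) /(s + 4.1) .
Characteristic poly = G_den * H_den + G_num * H_num = (s^2 + 6.2*s + 8.61) + (15) = s^2 + 6.2*s + 23.61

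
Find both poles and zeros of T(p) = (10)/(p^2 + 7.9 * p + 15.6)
Set denominator = 0: p^2 + 7.9*p + 15.6 = (p + 4)(p + 3.9) = 0 → Poles: -3.9, -4
Numerator is a nonzero constant (10) → Zeros: none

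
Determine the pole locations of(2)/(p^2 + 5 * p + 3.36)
Set denominator = 0: p^2 + 5*p + 3.36 = (p + 0.8)(p + 4.2) = 0 → Poles: -0.8, -4.2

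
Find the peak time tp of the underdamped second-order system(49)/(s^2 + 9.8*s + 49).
Standard form: ωn²/(s²+2ζωn·s+ωn²) → ωn = 7, ζ = 0.7.
ωd = ωn·√(1-ζ²) = 7·√(1-0.7²) = 4.999.
tp = π/ωd = π/4.999 = 0.6284 s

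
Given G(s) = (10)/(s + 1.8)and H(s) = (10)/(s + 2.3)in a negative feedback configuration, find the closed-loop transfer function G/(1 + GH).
Closed-loop T = G/(1+GH).
Numerator: G_num * H_den = 10*s + 23.
Denominator: G_den * H_den + G_num * H_num = (s^2 + 4.1*s + 4.14) + (100) = s^2 + 4.1*s + 104.14.
T(s) = (10*s + 23)/(s^2 + 4.1*s + 104.14)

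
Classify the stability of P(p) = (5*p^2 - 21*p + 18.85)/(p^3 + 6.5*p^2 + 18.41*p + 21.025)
Denominator: p^3 + 6.5*p^2 + 18.41*p + 21.025 = (p + 2.5)(p^2 + 4*p + 8.41). Poles: -2 + 2.1j, -2 - 2.1j, -2.5. Stable (all poles in LHP)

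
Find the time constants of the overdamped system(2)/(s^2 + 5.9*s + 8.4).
Overdamped: real poles at -3.5, -2.4. τ = -1/pole → τ₁ = 0.2857, τ₂ = 0.4167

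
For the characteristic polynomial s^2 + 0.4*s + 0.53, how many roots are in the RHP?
Poles: -0.2 + 0.7j, -0.2 - 0.7j. RHP poles (Re>0): 0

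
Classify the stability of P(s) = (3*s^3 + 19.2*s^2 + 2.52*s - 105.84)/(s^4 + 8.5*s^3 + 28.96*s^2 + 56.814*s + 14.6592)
Denominator: s^4 + 8.5*s^3 + 28.96*s^2 + 56.814*s + 14.6592 = (s + 0.3)(s + 4.8)(s^2 + 3.4*s + 10.18). Poles: -0.3, -1.7 + 2.7j, -1.7 - 2.7j, -4.8. Stable (all poles in LHP)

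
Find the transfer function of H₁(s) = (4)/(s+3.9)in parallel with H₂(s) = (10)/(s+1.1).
Parallel: H = H₁ + H₂ = (n₁·d₂ + n₂·d₁)/(d₁·d₂).
n₁·d₂ = 4*s + 4.4. n₂·d₁ = 10*s + 39. Sum = 14*s + 43.4. d₁·d₂ = s^2 + 5*s + 4.29.
H(s) = (14*s + 43.4)/(s^2 + 5*s + 4.29)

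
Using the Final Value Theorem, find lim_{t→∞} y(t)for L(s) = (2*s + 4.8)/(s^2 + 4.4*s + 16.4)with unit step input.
FVT: lim_{t→∞} y(t) = lim_{s→0} s*Y(s) where Y(s) = L(s)/s.
= lim_{s→0} L(s) = L(0) = num(0)/den(0) = 4.8/16.4 = 0.2927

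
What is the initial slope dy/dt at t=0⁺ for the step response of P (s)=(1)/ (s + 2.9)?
IVT: y'(0⁺) = lim_{s→∞} s²·Y(s) = lim_{s→∞} s·P(s).
deg(num) = 0, deg(den) = 1, relative degree = 1, so s·P(s) → (leading num)/(leading den) = 1/1 = 1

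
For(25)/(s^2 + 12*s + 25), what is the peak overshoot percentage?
Standard form: ωn²/(s²+2ζωn·s+ωn²) → ωn = 5, ζ = 1.2.
ζ ≥ 1, so the response is non-oscillatory: peak overshoot = 0%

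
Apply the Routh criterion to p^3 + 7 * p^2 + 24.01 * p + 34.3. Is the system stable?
Routh array:
p^3: [1, 24.01]; p^2: [7, 34.3]; p^1: [19.11]; p^0: [34.3]
First column: [1, 7, 19.11, 34.3]. Sign changes = 0.
Yes, stable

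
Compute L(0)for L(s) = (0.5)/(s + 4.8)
DC gain = L(0) = num(0)/den(0) = 0.5/4.8 = 0.1042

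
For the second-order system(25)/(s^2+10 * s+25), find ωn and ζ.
Standard form: ωn²/(s²+2ζωn·s+ωn²).
const=25=ωn² → ωn=5, s coeff=10=2ζωn → ζ=1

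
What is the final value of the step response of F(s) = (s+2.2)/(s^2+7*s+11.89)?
FVT: lim_{t→∞} y(t) = lim_{s→0} s*Y(s) where Y(s) = F(s)/s.
= lim_{s→0} F(s) = F(0) = num(0)/den(0) = 2.2/11.89 = 0.185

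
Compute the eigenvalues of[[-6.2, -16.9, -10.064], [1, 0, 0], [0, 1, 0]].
Eigenvalues solve det(λI - A) = 0.
Characteristic polynomial: λ^3 + 6.2*λ^2 + 16.9*λ + 10.064 = 0.
Factor: (λ + 0.8)(λ^2 + 5.4*λ + 12.58) = 0.
Roots: -0.8, -2.7 + 2.3j, -2.7 - 2.3j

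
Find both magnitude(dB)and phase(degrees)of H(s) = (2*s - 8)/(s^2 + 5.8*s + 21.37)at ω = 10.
Substitute s = j*10: H(j10) = 0.187399 - 0.116124j.
|H| = 20*log₁₀(sqrt(Re²+Im²)) = -13.13 dB.
∠H = atan2(Im, Re) = -31.78°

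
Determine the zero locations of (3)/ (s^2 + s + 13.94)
Numerator is a nonzero constant (3) → Zeros: none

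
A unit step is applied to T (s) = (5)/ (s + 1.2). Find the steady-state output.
FVT: lim_{t→∞} y(t) = lim_{s→0} s*Y(s) where Y(s) = T(s)/s.
= lim_{s→0} T(s) = T(0) = num(0)/den(0) = 5/1.2 = 4.167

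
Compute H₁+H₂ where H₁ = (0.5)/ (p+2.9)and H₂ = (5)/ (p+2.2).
Parallel: H = H₁ + H₂ = (n₁·d₂ + n₂·d₁)/(d₁·d₂).
n₁·d₂ = 0.5*p + 1.1. n₂·d₁ = 5*p + 14.5. Sum = 5.5*p + 15.6. d₁·d₂ = p^2 + 5.1*p + 6.38.
H(p) = (5.5*p + 15.6)/(p^2 + 5.1*p + 6.38)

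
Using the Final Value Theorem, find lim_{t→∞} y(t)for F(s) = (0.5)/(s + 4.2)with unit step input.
FVT: lim_{t→∞} y(t) = lim_{s→0} s*Y(s) where Y(s) = F(s)/s.
= lim_{s→0} F(s) = F(0) = num(0)/den(0) = 0.5/4.2 = 0.119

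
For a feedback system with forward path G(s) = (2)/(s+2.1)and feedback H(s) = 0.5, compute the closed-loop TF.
Closed-loop T = G/(1+GH).
Numerator: G_num * H_den = 2.
Denominator: G_den * H_den + G_num * H_num = (s + 2.1) + (1) = s + 3.1.
T(s) = (2)/(s + 3.1)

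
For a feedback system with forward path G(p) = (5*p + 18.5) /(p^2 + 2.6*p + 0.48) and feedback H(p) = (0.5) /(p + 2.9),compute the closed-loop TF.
Closed-loop T = G/(1+GH).
Numerator: G_num * H_den = 5*p^2 + 33*p + 53.65.
Denominator: G_den * H_den + G_num * H_num = (p^3 + 5.5*p^2 + 8.02*p + 1.392) + (2.5*p + 9.25) = p^3 + 5.5*p^2 + 10.52*p + 10.642.
T(p) = (5*p^2 + 33*p + 53.65)/(p^3 + 5.5*p^2 + 10.52*p + 10.642)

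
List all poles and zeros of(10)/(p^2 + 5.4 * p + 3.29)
Set denominator = 0: p^2 + 5.4*p + 3.29 = (p + 4.7)(p + 0.7) = 0 → Poles: -0.7, -4.7
Numerator is a nonzero constant (10) → Zeros: none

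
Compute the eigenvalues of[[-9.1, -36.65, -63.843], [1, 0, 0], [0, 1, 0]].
Eigenvalues solve det(λI - A) = 0.
Characteristic polynomial: λ^3 + 9.1*λ^2 + 36.65*λ + 63.843 = 0.
Factor: (λ + 3.9)(λ^2 + 5.2*λ + 16.37) = 0.
Roots: -2.6 + 3.1j, -2.6 - 3.1j, -3.9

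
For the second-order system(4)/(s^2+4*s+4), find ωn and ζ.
Standard form: ωn²/(s²+2ζωn·s+ωn²).
const=4=ωn² → ωn=2, s coeff=4=2ζωn → ζ=1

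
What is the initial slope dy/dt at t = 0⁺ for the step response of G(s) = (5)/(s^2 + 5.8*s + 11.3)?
IVT: y'(0⁺) = lim_{s→∞} s²·Y(s) = lim_{s→∞} s·G(s).
deg(num) = 0, deg(den) = 2, relative degree = 2 ≥ 2, so s·G(s) → 0. Initial slope = 0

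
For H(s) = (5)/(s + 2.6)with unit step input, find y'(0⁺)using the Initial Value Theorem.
IVT: y'(0⁺) = lim_{s→∞} s²·Y(s) = lim_{s→∞} s·H(s).
deg(num) = 0, deg(den) = 1, relative degree = 1, so s·H(s) → (leading num)/(leading den) = 5/1 = 5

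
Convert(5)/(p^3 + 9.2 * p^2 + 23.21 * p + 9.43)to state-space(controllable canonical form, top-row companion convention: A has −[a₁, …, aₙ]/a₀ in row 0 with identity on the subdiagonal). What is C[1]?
Reachable canonical form: C = numerator coefficients (right-aligned, zero-padded to length n).
num = 5, C = [[0, 0, 5]].
C[1] = 0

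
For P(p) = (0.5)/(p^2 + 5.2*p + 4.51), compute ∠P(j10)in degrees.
Substitute p = j*10: P(j10) = -0.00403854 - 0.00219923j.
∠P(j10) = atan2(Im, Re) = atan2(-0.00219923, -0.00403854) = -151.43°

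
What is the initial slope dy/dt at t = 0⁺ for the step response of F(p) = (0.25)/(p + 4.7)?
IVT: y'(0⁺) = lim_{p→∞} p²·Y(p) = lim_{p→∞} p·F(p).
deg(num) = 0, deg(den) = 1, relative degree = 1, so p·F(p) → (leading num)/(leading den) = 0.25/1 = 0.25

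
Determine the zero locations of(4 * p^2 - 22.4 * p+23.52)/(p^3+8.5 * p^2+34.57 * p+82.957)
Set numerator = 0: 4*p^2 - 22.4*p + 23.52 = 4*(p - 1.4)(p - 4.2) = 0 → Zeros: 1.4, 4.2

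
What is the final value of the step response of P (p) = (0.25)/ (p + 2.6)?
FVT: lim_{t→∞} y(t) = lim_{p→0} p*Y(p) where Y(p) = P(p)/p.
= lim_{p→0} P(p) = P(0) = num(0)/den(0) = 0.25/2.6 = 0.09615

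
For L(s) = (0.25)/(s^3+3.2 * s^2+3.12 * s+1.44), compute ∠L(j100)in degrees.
Substitute s = j*100: L(j100) = -7.99644e-09 + 2.49822e-07j.
∠L(j100) = atan2(Im, Re) = atan2(2.49822e-07, -7.99644e-09) = 91.83° (principal value).
Summing the individual angle contributions Σ∠(j100 − zᵢ) − Σ∠(j100 − pₖ) over the 0 zero(s) and 3 pole(s), each followed continuously from ω = 0 (DC phase referenced to (−180°, 180°]), gives -268.17°, i.e. the principal value - 360°. Continuous Bode phase = -268.17°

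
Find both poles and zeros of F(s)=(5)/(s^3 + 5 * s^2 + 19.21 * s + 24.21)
Set denominator = 0: s^3 + 5*s^2 + 19.21*s + 24.21 = (s + 1.8)(s^2 + 3.2*s + 13.45) = 0 → Poles: -1.6 + 3.3j, -1.6 - 3.3j, -1.8
Numerator is a nonzero constant (5) → Zeros: none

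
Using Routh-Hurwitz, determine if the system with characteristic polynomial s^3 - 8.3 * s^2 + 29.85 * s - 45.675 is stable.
Routh array:
s^3: [1, 29.85]; s^2: [-8.3, -45.675]; s^1: [24.347]; s^0: [-45.675]
First column: [1, -8.3, 24.347, -45.675]. Sign changes = 3.
No, unstable (3 RHP root(s))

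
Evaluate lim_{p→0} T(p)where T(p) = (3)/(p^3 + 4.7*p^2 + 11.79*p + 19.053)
DC gain = T(0) = num(0)/den(0) = 3/19.053 = 0.1575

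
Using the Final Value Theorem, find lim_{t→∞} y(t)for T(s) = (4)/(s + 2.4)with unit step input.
FVT: lim_{t→∞} y(t) = lim_{s→0} s*Y(s) where Y(s) = T(s)/s.
= lim_{s→0} T(s) = T(0) = num(0)/den(0) = 4/2.4 = 1.667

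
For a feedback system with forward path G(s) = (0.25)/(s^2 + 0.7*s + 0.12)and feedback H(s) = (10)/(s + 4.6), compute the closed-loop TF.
Closed-loop T = G/(1+GH).
Numerator: G_num * H_den = 0.25*s + 1.15.
Denominator: G_den * H_den + G_num * H_num = (s^3 + 5.3*s^2 + 3.34*s + 0.552) + (2.5) = s^3 + 5.3*s^2 + 3.34*s + 3.052.
T(s) = (0.25*s + 1.15)/(s^3 + 5.3*s^2 + 3.34*s + 3.052)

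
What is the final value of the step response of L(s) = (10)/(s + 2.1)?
FVT: lim_{t→∞} y(t) = lim_{s→0} s*Y(s) where Y(s) = L(s)/s.
= lim_{s→0} L(s) = L(0) = num(0)/den(0) = 10/2.1 = 4.762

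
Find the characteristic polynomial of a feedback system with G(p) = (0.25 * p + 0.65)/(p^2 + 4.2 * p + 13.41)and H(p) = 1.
Characteristic poly = G_den * H_den + G_num * H_num = (p^2 + 4.2*p + 13.41) + (0.25*p + 0.65) = p^2 + 4.45*p + 14.06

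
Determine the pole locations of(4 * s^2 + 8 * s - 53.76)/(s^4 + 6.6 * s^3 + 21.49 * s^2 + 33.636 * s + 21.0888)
Set denominator = 0: s^4 + 6.6*s^3 + 21.49*s^2 + 33.636*s + 21.0888 = (s^2 + 3.6*s + 8.08)(s^2 + 3*s + 2.61) = 0 → Poles: -1.5 + 0.6j, -1.5 - 0.6j, -1.8 + 2.2j, -1.8 - 2.2j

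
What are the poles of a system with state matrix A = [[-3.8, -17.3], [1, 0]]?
Eigenvalues solve det(λI - A) = 0.
Characteristic polynomial: λ^2 + 3.8*λ + 17.3 = 0.
Roots: -1.9 + 3.7j, -1.9 - 3.7j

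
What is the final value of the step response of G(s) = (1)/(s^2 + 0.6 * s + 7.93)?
FVT: lim_{t→∞} y(t) = lim_{s→0} s*Y(s) where Y(s) = G(s)/s.
= lim_{s→0} G(s) = G(0) = num(0)/den(0) = 1/7.93 = 0.1261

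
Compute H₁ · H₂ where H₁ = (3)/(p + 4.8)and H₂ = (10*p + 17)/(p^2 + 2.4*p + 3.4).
Series: H = H₁ · H₂ = (n₁·n₂)/(d₁·d₂).
Num: n₁·n₂ = 30*p + 51. Den: d₁·d₂ = p^3 + 7.2*p^2 + 14.92*p + 16.32.
H(p) = (30*p + 51)/(p^3 + 7.2*p^2 + 14.92*p + 16.32)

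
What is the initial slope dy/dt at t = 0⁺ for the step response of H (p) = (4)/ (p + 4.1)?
IVT: y'(0⁺) = lim_{p→∞} p²·Y(p) = lim_{p→∞} p·H(p).
deg(num) = 0, deg(den) = 1, relative degree = 1, so p·H(p) → (leading num)/(leading den) = 4/1 = 4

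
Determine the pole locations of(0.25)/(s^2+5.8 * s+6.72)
Set denominator = 0: s^2 + 5.8*s + 6.72 = (s + 1.6)(s + 4.2) = 0 → Poles: -1.6, -4.2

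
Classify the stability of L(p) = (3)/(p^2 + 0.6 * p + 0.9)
Denominator: p^2 + 0.6*p + 0.9. Poles: -0.3 + 0.9j, -0.3 - 0.9j. Stable (all poles in LHP)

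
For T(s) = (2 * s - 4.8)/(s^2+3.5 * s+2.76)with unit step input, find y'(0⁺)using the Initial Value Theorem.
IVT: y'(0⁺) = lim_{s→∞} s²·Y(s) = lim_{s→∞} s·T(s).
deg(num) = 1, deg(den) = 2, relative degree = 1, so s·T(s) → (leading num)/(leading den) = 2/1 = 2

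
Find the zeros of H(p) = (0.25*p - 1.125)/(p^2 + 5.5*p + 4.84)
Set numerator = 0: 0.25*p - 1.125 = 0 → Zeros: 4.5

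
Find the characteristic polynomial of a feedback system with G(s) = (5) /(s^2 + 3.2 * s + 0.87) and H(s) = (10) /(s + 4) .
Characteristic poly = G_den * H_den + G_num * H_num = (s^3 + 7.2*s^2 + 13.67*s + 3.48) + (50) = s^3 + 7.2*s^2 + 13.67*s + 53.48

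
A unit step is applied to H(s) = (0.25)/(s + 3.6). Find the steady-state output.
FVT: lim_{t→∞} y(t) = lim_{s→0} s*Y(s) where Y(s) = H(s)/s.
= lim_{s→0} H(s) = H(0) = num(0)/den(0) = 0.25/3.6 = 0.06944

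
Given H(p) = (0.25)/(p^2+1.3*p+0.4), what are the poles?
Set denominator = 0: p^2 + 1.3*p + 0.4 = (p + 0.8)(p + 0.5) = 0 → Poles: -0.5, -0.8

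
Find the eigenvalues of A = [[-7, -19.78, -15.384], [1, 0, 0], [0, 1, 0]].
Eigenvalues solve det(λI - A) = 0.
Characteristic polynomial: λ^3 + 7*λ^2 + 19.78*λ + 15.384 = 0.
Factor: (λ + 1.2)(λ^2 + 5.8*λ + 12.82) = 0.
Roots: -1.2, -2.9 + 2.1j, -2.9 - 2.1j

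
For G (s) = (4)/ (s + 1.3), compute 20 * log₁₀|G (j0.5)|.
Substitute s = j*0.5: G(j0.5) = 2.68041 - 1.03093j.
|G(j0.5)| = sqrt(Re² + Im²) = 2.872.
20*log₁₀(2.872) = 9.16 dB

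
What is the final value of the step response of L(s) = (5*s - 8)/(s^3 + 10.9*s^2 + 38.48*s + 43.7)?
FVT: lim_{t→∞} y(t) = lim_{s→0} s*Y(s) where Y(s) = L(s)/s.
= lim_{s→0} L(s) = L(0) = num(0)/den(0) = -8/43.7 = -0.1831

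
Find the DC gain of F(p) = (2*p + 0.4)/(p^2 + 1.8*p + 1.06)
DC gain = F(0) = num(0)/den(0) = 0.4/1.06 = 0.3774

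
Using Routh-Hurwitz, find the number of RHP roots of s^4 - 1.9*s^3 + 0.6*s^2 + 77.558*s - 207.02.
Routh array:
s^4: [1, 0.6, -207.02]; s^3: [-1.9, 77.558]; s^2: [41.42, -207.02]; s^1: [68.0617]; s^0: [-207.02]
First column: [1, -1.9, 41.42, 68.0617, -207.02]. Sign changes = RHP roots = 3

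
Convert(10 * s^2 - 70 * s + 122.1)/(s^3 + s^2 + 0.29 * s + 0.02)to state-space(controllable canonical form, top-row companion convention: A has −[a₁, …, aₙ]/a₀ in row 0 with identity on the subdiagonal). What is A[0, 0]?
Reachable canonical form for den = s^3 + s^2 + 0.29*s + 0.02: top row of A = -[a₁,a₂,...,aₙ]/a₀, ones on the subdiagonal, zeros elsewhere.
A = [[-1, -0.29, -0.02], [1, 0, 0], [0, 1, 0]].
A[0,0] = -1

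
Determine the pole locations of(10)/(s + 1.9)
Set denominator = 0: s + 1.9 = 0 → Poles: -1.9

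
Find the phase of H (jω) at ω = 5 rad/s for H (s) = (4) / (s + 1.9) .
Substitute s = j*5: H(j5) = 0.265641 - 0.699056j.
∠H(j5) = atan2(Im, Re) = atan2(-0.699056, 0.265641) = -69.19°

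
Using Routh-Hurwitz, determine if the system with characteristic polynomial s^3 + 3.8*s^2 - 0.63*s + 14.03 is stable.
Routh array:
s^3: [1, -0.63]; s^2: [3.8, 14.03]; s^1: [-4.32211]; s^0: [14.03]
First column: [1, 3.8, -4.32211, 14.03]. Sign changes = 2.
No, unstable (2 RHP root(s))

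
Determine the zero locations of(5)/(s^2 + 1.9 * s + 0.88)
Numerator is a nonzero constant (5) → Zeros: none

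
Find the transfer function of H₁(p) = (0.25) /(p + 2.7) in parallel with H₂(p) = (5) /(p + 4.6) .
Parallel: H = H₁ + H₂ = (n₁·d₂ + n₂·d₁)/(d₁·d₂).
n₁·d₂ = 0.25*p + 1.15. n₂·d₁ = 5*p + 13.5. Sum = 5.25*p + 14.65. d₁·d₂ = p^2 + 7.3*p + 12.42.
H(p) = (5.25*p + 14.65)/(p^2 + 7.3*p + 12.42)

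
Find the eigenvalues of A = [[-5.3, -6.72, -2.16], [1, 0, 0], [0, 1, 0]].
Eigenvalues solve det(λI - A) = 0.
Characteristic polynomial: λ^3 + 5.3*λ^2 + 6.72*λ + 2.16 = 0.
Factor: (λ + 0.5)(λ + 1.2)(λ + 3.6) = 0.
Roots: -0.5, -1.2, -3.6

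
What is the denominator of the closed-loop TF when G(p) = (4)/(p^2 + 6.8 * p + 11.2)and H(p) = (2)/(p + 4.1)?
Characteristic poly = G_den * H_den + G_num * H_num = (p^3 + 10.9*p^2 + 39.08*p + 45.92) + (8) = p^3 + 10.9*p^2 + 39.08*p + 53.92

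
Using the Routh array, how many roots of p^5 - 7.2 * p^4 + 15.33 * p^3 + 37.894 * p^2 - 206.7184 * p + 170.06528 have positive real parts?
Routh array:
p^5: [1, 15.33, -206.7184]; p^4: [-7.2, 37.894, 170.06528]; p^3: [20.5931, -183.098]; p^2: [-26.1231, 170.06528]; p^1: [-49.0342]; p^0: [170.06528]
First column: [1, -7.2, 20.5931, -26.1231, -49.0342, 170.06528]. Sign changes = RHP roots = 4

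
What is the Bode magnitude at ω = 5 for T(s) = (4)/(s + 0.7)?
Substitute s = j*5: T(j5) = 0.109847 - 0.784621j.
|T(j5)| = sqrt(Re² + Im²) = 0.7923.
20*log₁₀(0.7923) = -2.02 dB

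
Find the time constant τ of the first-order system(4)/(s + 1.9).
First-order system: τ = -1/pole. Pole = -1.9. τ = -1/(-1.9) = 0.5263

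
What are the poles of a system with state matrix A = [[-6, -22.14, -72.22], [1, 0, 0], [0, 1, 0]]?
Eigenvalues solve det(λI - A) = 0.
Characteristic polynomial: λ^3 + 6*λ^2 + 22.14*λ + 72.22 = 0.
Factor: (λ + 4.6)(λ^2 + 1.4*λ + 15.7) = 0.
Roots: -0.7 + 3.9j, -0.7 - 3.9j, -4.6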